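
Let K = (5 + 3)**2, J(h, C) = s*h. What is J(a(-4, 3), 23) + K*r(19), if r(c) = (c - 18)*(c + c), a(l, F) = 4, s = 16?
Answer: 2496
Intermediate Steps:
J(h, C) = 16*h
r(c) = 2*c*(-18 + c) (r(c) = (-18 + c)*(2*c) = 2*c*(-18 + c))
K = 64 (K = 8**2 = 64)
J(a(-4, 3), 23) + K*r(19) = 16*4 + 64*(2*19*(-18 + 19)) = 64 + 64*(2*19*1) = 64 + 64*38 = 64 + 2432 = 2496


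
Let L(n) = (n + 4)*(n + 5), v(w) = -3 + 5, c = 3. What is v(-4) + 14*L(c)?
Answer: 786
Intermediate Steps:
v(w) = 2
L(n) = (4 + n)*(5 + n)
v(-4) + 14*L(c) = 2 + 14*(20 + 3² + 9*3) = 2 + 14*(20 + 9 + 27) = 2 + 14*56 = 2 + 784 = 786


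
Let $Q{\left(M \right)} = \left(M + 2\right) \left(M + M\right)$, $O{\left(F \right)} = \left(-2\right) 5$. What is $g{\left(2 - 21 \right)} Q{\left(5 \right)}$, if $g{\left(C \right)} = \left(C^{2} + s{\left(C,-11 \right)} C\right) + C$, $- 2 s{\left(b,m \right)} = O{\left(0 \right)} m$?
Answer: $97090$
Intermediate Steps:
$O{\left(F \right)} = -10$
$s{\left(b,m \right)} = 5 m$ ($s{\left(b,m \right)} = - \frac{\left(-10\right) m}{2} = 5 m$)
$Q{\left(M \right)} = 2 M \left(2 + M\right)$ ($Q{\left(M \right)} = \left(2 + M\right) 2 M = 2 M \left(2 + M\right)$)
$g{\left(C \right)} = C^{2} - 54 C$ ($g{\left(C \right)} = \left(C^{2} + 5 \left(-11\right) C\right) + C = \left(C^{2} - 55 C\right) + C = C^{2} - 54 C$)
$g{\left(2 - 21 \right)} Q{\left(5 \right)} = \left(2 - 21\right) \left(-54 + \left(2 - 21\right)\right) 2 \cdot 5 \left(2 + 5\right) = - 19 \left(-54 - 19\right) 2 \cdot 5 \cdot 7 = \left(-19\right) \left(-73\right) 70 = 1387 \cdot 70 = 97090$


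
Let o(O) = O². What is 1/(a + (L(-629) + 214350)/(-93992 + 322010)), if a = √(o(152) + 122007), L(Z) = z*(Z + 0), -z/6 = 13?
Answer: -1668407706/209571443228395 + 44771068279*√151/209571443228395 ≈ 0.0026172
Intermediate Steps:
z = -78 (z = -6*13 = -78)
L(Z) = -78*Z (L(Z) = -78*(Z + 0) = -78*Z)
a = 31*√151 (a = √(152² + 122007) = √(23104 + 122007) = √145111 = 31*√151 ≈ 380.93)
1/(a + (L(-629) + 214350)/(-93992 + 322010)) = 1/(31*√151 + (-78*(-629) + 214350)/(-93992 + 322010)) = 1/(31*√151 + (49062 + 214350)/228018) = 1/(31*√151 + 263412*(1/228018)) = 1/(31*√151 + 43902/38003) = 1/(43902/38003 + 31*√151)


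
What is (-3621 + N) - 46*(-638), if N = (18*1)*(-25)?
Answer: 25277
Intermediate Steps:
N = -450 (N = 18*(-25) = -450)
(-3621 + N) - 46*(-638) = (-3621 - 450) - 46*(-638) = -4071 + 29348 = 25277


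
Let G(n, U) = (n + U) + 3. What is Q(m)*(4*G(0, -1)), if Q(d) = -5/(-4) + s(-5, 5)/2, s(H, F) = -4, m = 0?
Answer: -6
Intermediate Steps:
Q(d) = -¾ (Q(d) = -5/(-4) - 4/2 = -5*(-¼) - 4*½ = 5/4 - 2 = -¾)
G(n, U) = 3 + U + n (G(n, U) = (U + n) + 3 = 3 + U + n)
Q(m)*(4*G(0, -1)) = -3*(3 - 1 + 0) = -3*2 = -¾*8 = -6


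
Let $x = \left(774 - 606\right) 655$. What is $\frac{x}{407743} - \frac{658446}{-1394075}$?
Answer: $\frac{60268680054}{81203474675} \approx 0.74219$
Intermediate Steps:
$x = 110040$ ($x = 168 \cdot 655 = 110040$)
$\frac{x}{407743} - \frac{658446}{-1394075} = \frac{110040}{407743} - \frac{658446}{-1394075} = 110040 \cdot \frac{1}{407743} - - \frac{658446}{1394075} = \frac{15720}{58249} + \frac{658446}{1394075} = \frac{60268680054}{81203474675}$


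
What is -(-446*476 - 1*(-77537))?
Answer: 134759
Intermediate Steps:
-(-446*476 - 1*(-77537)) = -(-212296 + 77537) = -1*(-134759) = 134759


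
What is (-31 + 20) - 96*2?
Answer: -203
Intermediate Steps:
(-31 + 20) - 96*2 = -11 - 192 = -203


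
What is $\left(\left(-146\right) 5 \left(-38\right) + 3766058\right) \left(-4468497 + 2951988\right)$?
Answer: $-5753328811182$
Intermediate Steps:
$\left(\left(-146\right) 5 \left(-38\right) + 3766058\right) \left(-4468497 + 2951988\right) = \left(\left(-730\right) \left(-38\right) + 3766058\right) \left(-1516509\right) = \left(27740 + 3766058\right) \left(-1516509\right) = 3793798 \left(-1516509\right) = -5753328811182$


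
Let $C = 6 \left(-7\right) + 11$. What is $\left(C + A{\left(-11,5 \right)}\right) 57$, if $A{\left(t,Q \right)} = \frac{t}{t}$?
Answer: $-1710$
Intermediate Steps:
$A{\left(t,Q \right)} = 1$
$C = -31$ ($C = -42 + 11 = -31$)
$\left(C + A{\left(-11,5 \right)}\right) 57 = \left(-31 + 1\right) 57 = \left(-30\right) 57 = -1710$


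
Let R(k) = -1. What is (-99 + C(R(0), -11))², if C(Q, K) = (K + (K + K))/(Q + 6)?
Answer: 278784/25 ≈ 11151.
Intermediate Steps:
C(Q, K) = 3*K/(6 + Q) (C(Q, K) = (K + 2*K)/(6 + Q) = (3*K)/(6 + Q) = 3*K/(6 + Q))
(-99 + C(R(0), -11))² = (-99 + 3*(-11)/(6 - 1))² = (-99 + 3*(-11)/5)² = (-99 + 3*(-11)*(⅕))² = (-99 - 33/5)² = (-528/5)² = 278784/25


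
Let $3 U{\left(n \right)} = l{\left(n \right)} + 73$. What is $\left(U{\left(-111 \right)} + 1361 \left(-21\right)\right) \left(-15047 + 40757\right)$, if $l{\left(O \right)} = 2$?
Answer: $-734174760$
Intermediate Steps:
$U{\left(n \right)} = 25$ ($U{\left(n \right)} = \frac{2 + 73}{3} = \frac{1}{3} \cdot 75 = 25$)
$\left(U{\left(-111 \right)} + 1361 \left(-21\right)\right) \left(-15047 + 40757\right) = \left(25 + 1361 \left(-21\right)\right) \left(-15047 + 40757\right) = \left(25 - 28581\right) 25710 = \left(-28556\right) 25710 = -734174760$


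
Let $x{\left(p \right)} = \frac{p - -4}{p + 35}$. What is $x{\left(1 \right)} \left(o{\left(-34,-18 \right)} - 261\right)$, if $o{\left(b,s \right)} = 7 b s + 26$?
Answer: $\frac{20245}{36} \approx 562.36$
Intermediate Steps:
$o{\left(b,s \right)} = 26 + 7 b s$ ($o{\left(b,s \right)} = 7 b s + 26 = 26 + 7 b s$)
$x{\left(p \right)} = \frac{4 + p}{35 + p}$ ($x{\left(p \right)} = \frac{p + 4}{35 + p} = \frac{4 + p}{35 + p}$)
$x{\left(1 \right)} \left(o{\left(-34,-18 \right)} - 261\right) = \frac{4 + 1}{35 + 1} \left(\left(26 + 7 \left(-34\right) \left(-18\right)\right) - 261\right) = \frac{1}{36} \cdot 5 \left(\left(26 + 4284\right) - 261\right) = \frac{1}{36} \cdot 5 \left(4310 - 261\right) = \frac{5}{36} \cdot 4049 = \frac{20245}{36}$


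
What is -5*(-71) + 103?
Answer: 458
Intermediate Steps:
-5*(-71) + 103 = 355 + 103 = 458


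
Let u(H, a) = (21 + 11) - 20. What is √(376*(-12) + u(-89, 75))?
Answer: 30*I*√5 ≈ 67.082*I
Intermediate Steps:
u(H, a) = 12 (u(H, a) = 32 - 20 = 12)
√(376*(-12) + u(-89, 75)) = √(376*(-12) + 12) = √(-4512 + 12) = √(-4500) = 30*I*√5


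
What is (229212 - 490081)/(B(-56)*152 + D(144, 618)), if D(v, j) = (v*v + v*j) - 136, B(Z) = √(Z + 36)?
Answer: -188086549/79018872 + 260869*I*√5/39509436 ≈ -2.3803 + 0.014764*I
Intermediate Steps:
B(Z) = √(36 + Z)
D(v, j) = -136 + v² + j*v (D(v, j) = (v² + j*v) - 136 = -136 + v² + j*v)
(229212 - 490081)/(B(-56)*152 + D(144, 618)) = (229212 - 490081)/(√(36 - 56)*152 + (-136 + 144² + 618*144)) = -260869/(√(-20)*152 + (-136 + 20736 + 88992)) = -260869/((2*I*√5)*152 + 109592) = -260869/(304*I*√5 + 109592) = -260869/(109592 + 304*I*√5)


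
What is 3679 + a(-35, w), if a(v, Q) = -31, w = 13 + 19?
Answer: 3648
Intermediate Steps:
w = 32
3679 + a(-35, w) = 3679 - 31 = 3648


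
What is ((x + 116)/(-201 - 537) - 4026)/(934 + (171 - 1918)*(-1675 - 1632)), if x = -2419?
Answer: -2968885/4264358094 ≈ -0.00069621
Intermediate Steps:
((x + 116)/(-201 - 537) - 4026)/(934 + (171 - 1918)*(-1675 - 1632)) = ((-2419 + 116)/(-201 - 537) - 4026)/(934 + (171 - 1918)*(-1675 - 1632)) = (-2303/(-738) - 4026)/(934 - 1747*(-3307)) = (-2303*(-1/738) - 4026)/(934 + 5777329) = (2303/738 - 4026)/5778263 = -2968885/738*1/5778263 = -2968885/4264358094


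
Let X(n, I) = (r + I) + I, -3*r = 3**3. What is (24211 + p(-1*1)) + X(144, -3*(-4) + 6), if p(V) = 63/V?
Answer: 24175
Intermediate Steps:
r = -9 (r = -1/3*3**3 = -1/3*27 = -9)
X(n, I) = -9 + 2*I (X(n, I) = (-9 + I) + I = -9 + 2*I)
(24211 + p(-1*1)) + X(144, -3*(-4) + 6) = (24211 + 63/((-1*1))) + (-9 + 2*(-3*(-4) + 6)) = (24211 + 63/(-1)) + (-9 + 2*(12 + 6)) = (24211 + 63*(-1)) + (-9 + 2*18) = (24211 - 63) + (-9 + 36) = 24148 + 27 = 24175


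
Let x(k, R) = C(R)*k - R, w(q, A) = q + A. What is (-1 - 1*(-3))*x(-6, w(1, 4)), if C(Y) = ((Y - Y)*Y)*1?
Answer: -10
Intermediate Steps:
w(q, A) = A + q
C(Y) = 0 (C(Y) = (0*Y)*1 = 0*1 = 0)
x(k, R) = -R (x(k, R) = 0*k - R = 0 - R = -R)
(-1 - 1*(-3))*x(-6, w(1, 4)) = (-1 - 1*(-3))*(-(4 + 1)) = (-1 + 3)*(-1*5) = 2*(-5) = -10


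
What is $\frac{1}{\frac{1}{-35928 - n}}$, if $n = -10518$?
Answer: $-25410$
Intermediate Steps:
$\frac{1}{\frac{1}{-35928 - n}} = \frac{1}{\frac{1}{-35928 - -10518}} = \frac{1}{\frac{1}{-35928 + 10518}} = \frac{1}{\frac{1}{-25410}} = \frac{1}{- \frac{1}{25410}} = -25410$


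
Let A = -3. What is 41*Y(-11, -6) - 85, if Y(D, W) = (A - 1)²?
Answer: 571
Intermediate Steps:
Y(D, W) = 16 (Y(D, W) = (-3 - 1)² = (-4)² = 16)
41*Y(-11, -6) - 85 = 41*16 - 85 = 656 - 85 = 571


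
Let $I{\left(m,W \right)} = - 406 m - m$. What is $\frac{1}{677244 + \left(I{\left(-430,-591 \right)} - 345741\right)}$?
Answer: $\frac{1}{506513} \approx 1.9743 \cdot 10^{-6}$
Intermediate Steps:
$I{\left(m,W \right)} = - 407 m$
$\frac{1}{677244 + \left(I{\left(-430,-591 \right)} - 345741\right)} = \frac{1}{677244 - 170731} = \frac{1}{506513}$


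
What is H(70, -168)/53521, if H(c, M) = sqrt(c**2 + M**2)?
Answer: 14/4117 ≈ 0.0034005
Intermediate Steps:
H(c, M) = sqrt(M**2 + c**2)
H(70, -168)/53521 = sqrt((-168)**2 + 70**2)/53521 = sqrt(28224 + 4900)*(1/53521) = sqrt(33124)*(1/53521) = 182*(1/53521) = 14/4117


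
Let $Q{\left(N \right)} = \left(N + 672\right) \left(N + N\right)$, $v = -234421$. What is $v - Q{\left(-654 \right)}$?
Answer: $-210877$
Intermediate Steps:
$Q{\left(N \right)} = 2 N \left(672 + N\right)$ ($Q{\left(N \right)} = \left(672 + N\right) 2 N = 2 N \left(672 + N\right)$)
$v - Q{\left(-654 \right)} = -234421 - 2 \left(-654\right) \left(672 - 654\right) = -234421 - 2 \left(-654\right) 18 = -234421 - -23544 = -234421 + 23544 = -210877$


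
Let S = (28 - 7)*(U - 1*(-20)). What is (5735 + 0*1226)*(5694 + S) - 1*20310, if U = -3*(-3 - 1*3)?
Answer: 37211310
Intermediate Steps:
U = 18 (U = -3*(-3 - 3) = -3*(-6) = 18)
S = 798 (S = (28 - 7)*(18 - 1*(-20)) = 21*(18 + 20) = 21*38 = 798)
(5735 + 0*1226)*(5694 + S) - 1*20310 = (5735 + 0*1226)*(5694 + 798) - 1*20310 = (5735 + 0)*6492 - 20310 = 5735*6492 - 20310 = 37231620 - 20310 = 37211310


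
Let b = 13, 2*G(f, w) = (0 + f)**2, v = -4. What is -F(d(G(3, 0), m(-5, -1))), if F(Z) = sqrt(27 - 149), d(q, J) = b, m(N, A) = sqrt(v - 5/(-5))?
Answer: -I*sqrt(122) ≈ -11.045*I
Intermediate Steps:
G(f, w) = f**2/2 (G(f, w) = (0 + f)**2/2 = f**2/2)
m(N, A) = I*sqrt(3) (m(N, A) = sqrt(-4 - 5/(-5)) = sqrt(-4 - 5*(-1/5)) = sqrt(-4 + 1) = sqrt(-3) = I*sqrt(3))
d(q, J) = 13
F(Z) = I*sqrt(122) (F(Z) = sqrt(-122) = I*sqrt(122))
-F(d(G(3, 0), m(-5, -1))) = -I*sqrt(122)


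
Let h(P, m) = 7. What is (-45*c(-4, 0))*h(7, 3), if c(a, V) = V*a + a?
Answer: 1260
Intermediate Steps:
c(a, V) = a + V*a
(-45*c(-4, 0))*h(7, 3) = -(-180)*(1 + 0)*7 = -(-180)*7 = -45*(-4)*7 = 180*7 = 1260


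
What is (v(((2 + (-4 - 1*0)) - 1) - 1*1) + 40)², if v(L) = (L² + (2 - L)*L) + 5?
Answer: 1369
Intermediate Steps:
v(L) = 5 + L² + L*(2 - L) (v(L) = (L² + L*(2 - L)) + 5 = 5 + L² + L*(2 - L))
(v(((2 + (-4 - 1*0)) - 1) - 1*1) + 40)² = ((5 + 2*(((2 + (-4 - 1*0)) - 1) - 1*1)) + 40)² = ((5 + 2*(((2 + (-4 + 0)) - 1) - 1)) + 40)² = ((5 + 2*(((2 - 4) - 1) - 1)) + 40)² = ((5 + 2*((-2 - 1) - 1)) + 40)² = ((5 + 2*(-3 - 1)) + 40)² = ((5 + 2*(-4)) + 40)² = ((5 - 8) + 40)² = (-3 + 40)² = 37² = 1369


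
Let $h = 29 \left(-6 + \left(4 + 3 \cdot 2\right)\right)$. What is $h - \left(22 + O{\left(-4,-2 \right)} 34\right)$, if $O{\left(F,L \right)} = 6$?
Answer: $-110$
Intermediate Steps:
$h = 116$ ($h = 29 \left(-6 + \left(4 + 6\right)\right) = 29 \left(-6 + 10\right) = 29 \cdot 4 = 116$)
$h - \left(22 + O{\left(-4,-2 \right)} 34\right) = 116 - \left(22 + 6 \cdot 34\right) = 116 - \left(22 + 204\right) = 116 - 226 = -110$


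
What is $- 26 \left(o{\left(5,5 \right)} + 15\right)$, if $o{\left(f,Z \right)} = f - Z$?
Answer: $-390$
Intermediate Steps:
$- 26 \left(o{\left(5,5 \right)} + 15\right) = - 26 \left(\left(5 - 5\right) + 15\right) = - 26 \left(0 + 15\right) = \left(-26\right) 15 = -390$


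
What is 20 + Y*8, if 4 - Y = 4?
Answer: 20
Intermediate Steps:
Y = 0 (Y = 4 - 1*4 = 4 - 4 = 0)
20 + Y*8 = 20 + 0*8 = 20 + 0 = 20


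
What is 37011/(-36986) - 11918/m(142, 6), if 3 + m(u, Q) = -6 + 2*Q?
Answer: -440910181/110958 ≈ -3973.7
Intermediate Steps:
m(u, Q) = -9 + 2*Q (m(u, Q) = -3 + (-6 + 2*Q) = -9 + 2*Q)
37011/(-36986) - 11918/m(142, 6) = 37011/(-36986) - 11918/(-9 + 2*6) = 37011*(-1/36986) - 11918/(-9 + 12) = -37011/36986 - 11918/3 = -440910181/110958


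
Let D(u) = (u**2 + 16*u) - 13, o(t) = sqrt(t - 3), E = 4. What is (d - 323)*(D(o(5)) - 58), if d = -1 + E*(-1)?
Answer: 22632 - 5248*sqrt(2) ≈ 15210.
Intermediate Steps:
o(t) = sqrt(-3 + t)
D(u) = -13 + u**2 + 16*u
d = -5 (d = -1 + 4*(-1) = -1 - 4 = -5)
(d - 323)*(D(o(5)) - 58) = (-5 - 323)*((-13 + (sqrt(-3 + 5))**2 + 16*sqrt(-3 + 5)) - 58) = -328*((-13 + (sqrt(2))**2 + 16*sqrt(2)) - 58) = -328*((-13 + 2 + 16*sqrt(2)) - 58) = -328*((-11 + 16*sqrt(2)) - 58) = -328*(-69 + 16*sqrt(2)) = 22632 - 5248*sqrt(2)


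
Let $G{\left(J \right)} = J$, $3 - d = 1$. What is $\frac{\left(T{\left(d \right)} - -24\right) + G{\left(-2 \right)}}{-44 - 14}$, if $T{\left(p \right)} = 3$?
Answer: $- \frac{25}{58} \approx -0.43103$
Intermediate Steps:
$d = 2$ ($d = 3 - 1 = 2$)
$\frac{\left(T{\left(d \right)} - -24\right) + G{\left(-2 \right)}}{-44 - 14} = \frac{\left(3 - -24\right) - 2}{-44 - 14} = \frac{\left(3 + 24\right) - 2}{-58} = - \frac{27 - 2}{58} = \left(- \frac{1}{58}\right) 25 = - \frac{25}{58}$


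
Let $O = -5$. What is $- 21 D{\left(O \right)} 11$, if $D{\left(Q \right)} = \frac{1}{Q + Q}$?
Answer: $\frac{231}{10} \approx 23.1$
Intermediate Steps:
$D{\left(Q \right)} = \frac{1}{2 Q}$
$- 21 D{\left(O \right)} 11 = - 21 \frac{1}{2 \left(-5\right)} 11 = - 21 \cdot \frac{1}{2} \left(- \frac{1}{5}\right) 11 = \left(-21\right) \left(- \frac{1}{10}\right) 11 = \frac{21}{10} \cdot 11 = \frac{231}{10}$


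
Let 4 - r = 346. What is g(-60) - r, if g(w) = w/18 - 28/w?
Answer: 5087/15 ≈ 339.13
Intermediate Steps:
g(w) = -28/w + w/18 (g(w) = w*(1/18) - 28/w = w/18 - 28/w = -28/w + w/18)
r = -342 (r = 4 - 1*346 = 4 - 346 = -342)
g(-60) - r = (-28/(-60) + (1/18)*(-60)) - 1*(-342) = (-28*(-1/60) - 10/3) + 342 = (7/15 - 10/3) + 342 = -43/15 + 342 = 5087/15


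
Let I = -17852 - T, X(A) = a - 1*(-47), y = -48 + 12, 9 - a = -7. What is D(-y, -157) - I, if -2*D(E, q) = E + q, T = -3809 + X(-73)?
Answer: 28333/2 ≈ 14167.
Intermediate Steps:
a = 16 (a = 9 - 1*(-7) = 9 + 7 = 16)
y = -36
X(A) = 63 (X(A) = 16 - 1*(-47) = 16 + 47 = 63)
T = -3746 (T = -3809 + 63 = -3746)
I = -14106 (I = -17852 - 1*(-3746) = -17852 + 3746 = -14106)
D(E, q) = -E/2 - q/2 (D(E, q) = -(E + q)/2 = -E/2 - q/2)
D(-y, -157) - I = (-(-1)*(-36)/2 - ½*(-157)) - 1*(-14106) = (-½*36 + 157/2) + 14106 = (-18 + 157/2) + 14106 = 121/2 + 14106 = 28333/2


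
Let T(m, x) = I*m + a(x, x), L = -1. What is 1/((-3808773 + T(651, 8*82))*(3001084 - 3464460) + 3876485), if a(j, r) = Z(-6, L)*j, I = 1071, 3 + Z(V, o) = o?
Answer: 1/1443038294661 ≈ 6.9298e-13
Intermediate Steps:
Z(V, o) = -3 + o
a(j, r) = -4*j (a(j, r) = (-3 - 1)*j = -4*j)
T(m, x) = -4*x + 1071*m (T(m, x) = 1071*m - 4*x = -4*x + 1071*m)
1/((-3808773 + T(651, 8*82))*(3001084 - 3464460) + 3876485) = 1/((-3808773 + (-32*82 + 1071*651))*(3001084 - 3464460) + 3876485) = 1/((-3808773 + (-4*656 + 697221))*(-463376) + 3876485) = 1/((-3808773 + (-2624 + 697221))*(-463376) + 3876485) = 1/((-3808773 + 694597)*(-463376) + 3876485) = 1/(-3114176*(-463376) + 3876485) = 1/(1443034418176 + 3876485) = 1/1443038294661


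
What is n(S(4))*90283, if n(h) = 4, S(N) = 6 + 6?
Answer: 361132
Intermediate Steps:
S(N) = 12
n(S(4))*90283 = 4*90283 = 361132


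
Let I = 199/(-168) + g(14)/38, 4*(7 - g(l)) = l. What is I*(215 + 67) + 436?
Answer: 68063/532 ≈ 127.94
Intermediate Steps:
g(l) = 7 - l/4
I = -3487/3192 (I = 199/(-168) + (7 - ¼*14)/38 = 199*(-1/168) + (7 - 7/2)*(1/38) = -199/168 + (7/2)*(1/38) = -199/168 + 7/76 = -3487/3192 ≈ -1.0924)
I*(215 + 67) + 436 = -3487*(215 + 67)/3192 + 436 = -3487/3192*282 + 436 = -163889/532 + 436 = 68063/532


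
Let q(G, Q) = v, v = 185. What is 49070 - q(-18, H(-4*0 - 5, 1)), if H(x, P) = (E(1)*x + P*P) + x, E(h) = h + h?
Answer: 48885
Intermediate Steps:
E(h) = 2*h
H(x, P) = P² + 3*x (H(x, P) = ((2*1)*x + P*P) + x = (2*x + P²) + x = (P² + 2*x) + x = P² + 3*x)
q(G, Q) = 185
49070 - q(-18, H(-4*0 - 5, 1)) = 49070 - 1*185 = 49070 - 185 = 48885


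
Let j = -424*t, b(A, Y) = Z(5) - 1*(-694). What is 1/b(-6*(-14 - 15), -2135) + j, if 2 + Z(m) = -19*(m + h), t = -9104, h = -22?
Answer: 3917997441/1015 ≈ 3.8601e+6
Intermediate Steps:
Z(m) = 416 - 19*m (Z(m) = -2 - 19*(m - 22) = -2 - 19*(-22 + m) = -2 + (418 - 19*m) = 416 - 19*m)
b(A, Y) = 1015 (b(A, Y) = (416 - 19*5) - 1*(-694) = (416 - 95) + 694 = 321 + 694 = 1015)
j = 3860096 (j = -424*(-9104) = 3860096)
1/b(-6*(-14 - 15), -2135) + j = 1/1015 + 3860096 = 3917997441/1015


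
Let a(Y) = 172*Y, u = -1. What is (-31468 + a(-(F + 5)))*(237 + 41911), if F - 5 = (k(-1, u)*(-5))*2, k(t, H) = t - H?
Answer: -1398807824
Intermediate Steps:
F = 5 (F = 5 + ((-1 - 1*(-1))*(-5))*2 = 5 + ((-1 + 1)*(-5))*2 = 5 + (0*(-5))*2 = 5 + 0*2 = 5 + 0 = 5)
(-31468 + a(-(F + 5)))*(237 + 41911) = (-31468 + 172*(-(5 + 5)))*(237 + 41911) = (-31468 + 172*(-1*10))*42148 = (-31468 + 172*(-10))*42148 = (-31468 - 1720)*42148 = -33188*42148 = -1398807824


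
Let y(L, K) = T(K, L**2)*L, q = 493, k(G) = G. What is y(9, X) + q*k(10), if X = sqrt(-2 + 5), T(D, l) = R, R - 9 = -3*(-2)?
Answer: 5065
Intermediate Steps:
R = 15 (R = 9 - 3*(-2) = 9 + 6 = 15)
T(D, l) = 15
X = sqrt(3) ≈ 1.7320
y(L, K) = 15*L
y(9, X) + q*k(10) = 15*9 + 493*10 = 135 + 4930 = 5065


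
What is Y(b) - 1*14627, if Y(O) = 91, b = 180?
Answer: -14536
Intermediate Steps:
Y(b) - 1*14627 = 91 - 1*14627 = 91 - 14627 = -14536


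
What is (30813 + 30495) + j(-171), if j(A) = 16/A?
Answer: 10483652/171 ≈ 61308.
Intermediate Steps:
(30813 + 30495) + j(-171) = (30813 + 30495) + 16/(-171) = 61308 + 16*(-1/171) = 61308 - 16/171 = 10483652/171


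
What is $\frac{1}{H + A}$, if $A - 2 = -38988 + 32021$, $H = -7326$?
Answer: $- \frac{1}{14291} \approx -6.9974 \cdot 10^{-5}$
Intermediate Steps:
$A = -6965$ ($A = 2 + \left(-38988 + 32021\right) = 2 - 6967 = -6965$)
$\frac{1}{H + A} = \frac{1}{-7326 - 6965} = \frac{1}{-14291} = - \frac{1}{14291}$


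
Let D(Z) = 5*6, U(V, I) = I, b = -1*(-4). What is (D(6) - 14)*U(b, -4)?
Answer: -64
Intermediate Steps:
b = 4
D(Z) = 30
(D(6) - 14)*U(b, -4) = (30 - 14)*(-4) = 16*(-4) = -64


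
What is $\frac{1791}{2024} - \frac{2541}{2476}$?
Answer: $- \frac{177117}{1252856} \approx -0.14137$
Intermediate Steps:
$\frac{1791}{2024} - \frac{2541}{2476} = - \frac{177117}{1252856}$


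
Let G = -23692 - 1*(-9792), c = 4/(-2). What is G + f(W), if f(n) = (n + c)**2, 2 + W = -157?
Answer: 12021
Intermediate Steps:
c = -2 (c = 4*(-1/2) = -2)
G = -13900 (G = -23692 + 9792 = -13900)
W = -159 (W = -2 - 157 = -159)
f(n) = (-2 + n)**2 (f(n) = (n - 2)**2 = (-2 + n)**2)
G + f(W) = -13900 + (-2 - 159)**2 = -13900 + (-161)**2 = -13900 + 25921 = 12021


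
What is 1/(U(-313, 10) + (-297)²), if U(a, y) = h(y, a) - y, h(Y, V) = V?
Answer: 1/87886 ≈ 1.1378e-5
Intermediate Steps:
U(a, y) = a - y
1/(U(-313, 10) + (-297)²) = 1/((-313 - 1*10) + (-297)²) = 1/((-313 - 10) + 88209) = 1/(-323 + 88209) = 1/87886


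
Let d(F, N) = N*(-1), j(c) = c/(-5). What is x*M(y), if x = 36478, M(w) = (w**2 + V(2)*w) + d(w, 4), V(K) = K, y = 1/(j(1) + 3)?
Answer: -11289941/98 ≈ -1.1520e+5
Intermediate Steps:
j(c) = -c/5 (j(c) = c*(-1/5) = -c/5)
y = 5/14 (y = 1/(-1/5*1 + 3) = 1/(-1/5 + 3) = 1/(14/5) = 5/14 ≈ 0.35714)
d(F, N) = -N
M(w) = -4 + w**2 + 2*w (M(w) = (w**2 + 2*w) - 1*4 = (w**2 + 2*w) - 4 = -4 + w**2 + 2*w)
x*M(y) = 36478*(-4 + (5/14)**2 + 2*(5/14)) = 36478*(-4 + 25/196 + 5/7) = 36478*(-619/196) = -11289941/98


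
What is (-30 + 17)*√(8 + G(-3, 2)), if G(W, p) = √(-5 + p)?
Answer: -13*√(8 + I*√3) ≈ -36.982 - 3.9576*I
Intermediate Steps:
(-30 + 17)*√(8 + G(-3, 2)) = (-30 + 17)*√(8 + √(-5 + 2)) = -13*√(8 + √(-3)) = -13*√(8 + I*√3)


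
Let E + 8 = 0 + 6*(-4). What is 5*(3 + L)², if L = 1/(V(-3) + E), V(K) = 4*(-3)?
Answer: 85805/1936 ≈ 44.321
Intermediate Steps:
V(K) = -12
E = -32 (E = -8 + (0 + 6*(-4)) = -8 + (0 - 24) = -8 - 24 = -32)
L = -1/44 (L = 1/(-12 - 32) = 1/(-44) = -1/44 ≈ -0.022727)
5*(3 + L)² = 5*(3 - 1/44)² = 5*(131/44)² = 5*(17161/1936) = 85805/1936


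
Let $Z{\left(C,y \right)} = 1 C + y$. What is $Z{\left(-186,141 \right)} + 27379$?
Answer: $27334$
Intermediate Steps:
$Z{\left(C,y \right)} = C + y$
$Z{\left(-186,141 \right)} + 27379 = \left(-186 + 141\right) + 27379 = -45 + 27379 = 27334$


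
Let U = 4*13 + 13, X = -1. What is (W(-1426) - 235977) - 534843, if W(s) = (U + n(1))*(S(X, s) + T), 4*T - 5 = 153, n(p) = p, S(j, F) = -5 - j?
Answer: -768477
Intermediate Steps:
T = 79/2 (T = 5/4 + (1/4)*153 = 5/4 + 153/4 = 79/2 ≈ 39.500)
U = 65 (U = 52 + 13 = 65)
W(s) = 2343 (W(s) = (65 + 1)*((-5 - 1*(-1)) + 79/2) = 66*((-5 + 1) + 79/2) = 66*(-4 + 79/2) = 66*(71/2) = 2343)
(W(-1426) - 235977) - 534843 = (2343 - 235977) - 534843 = -233634 - 534843 = -768477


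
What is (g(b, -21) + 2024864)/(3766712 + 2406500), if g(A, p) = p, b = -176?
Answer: 2024843/6173212 ≈ 0.32800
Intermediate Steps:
(g(b, -21) + 2024864)/(3766712 + 2406500) = (-21 + 2024864)/(3766712 + 2406500) = 2024843/6173212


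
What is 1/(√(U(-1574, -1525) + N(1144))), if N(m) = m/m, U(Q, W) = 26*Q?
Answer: -I*√4547/13641 ≈ -0.0049433*I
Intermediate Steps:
N(m) = 1
1/(√(U(-1574, -1525) + N(1144))) = 1/(√(26*(-1574) + 1)) = 1/(√(-40924 + 1)) = 1/(√(-40923)) = 1/(3*I*√4547) = -I*√4547/13641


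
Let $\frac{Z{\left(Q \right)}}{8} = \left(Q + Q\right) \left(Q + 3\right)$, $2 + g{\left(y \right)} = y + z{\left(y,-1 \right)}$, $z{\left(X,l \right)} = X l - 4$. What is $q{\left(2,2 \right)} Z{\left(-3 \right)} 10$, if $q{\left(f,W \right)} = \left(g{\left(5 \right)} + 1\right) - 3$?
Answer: $0$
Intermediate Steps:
$z{\left(X,l \right)} = -4 + X l$
$g{\left(y \right)} = -6$ ($g{\left(y \right)} = -2 + \left(y + \left(-4 + y \left(-1\right)\right)\right) = -2 + \left(y - \left(4 + y\right)\right) = -2 - 4 = -6$)
$Z{\left(Q \right)} = 16 Q \left(3 + Q\right)$ ($Z{\left(Q \right)} = 8 \left(Q + Q\right) \left(Q + 3\right) = 8 \cdot 2 Q \left(3 + Q\right) = 16 Q \left(3 + Q\right)$)
$q{\left(f,W \right)} = -8$ ($q{\left(f,W \right)} = \left(-6 + 1\right) - 3 = -5 - 3 = -8$)
$q{\left(2,2 \right)} Z{\left(-3 \right)} 10 = - 8 \cdot 16 \left(-3\right) \left(3 - 3\right) 10 = - 8 \cdot 16 \left(-3\right) 0 \cdot 10 = \left(-8\right) 0 \cdot 10 = 0 \cdot 10 = 0$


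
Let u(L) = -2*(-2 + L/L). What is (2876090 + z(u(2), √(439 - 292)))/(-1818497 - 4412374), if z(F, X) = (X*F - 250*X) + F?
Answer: -2876092/6230871 + 1736*√3/6230871 ≈ -0.46110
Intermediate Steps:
u(L) = 2 (u(L) = -2*(-2 + 1) = -2*(-1) = 2)
z(F, X) = F - 250*X + F*X (z(F, X) = (F*X - 250*X) + F = (-250*X + F*X) + F = F - 250*X + F*X)
(2876090 + z(u(2), √(439 - 292)))/(-1818497 - 4412374) = (2876090 + (2 - 250*√(439 - 292) + 2*√(439 - 292)))/(-1818497 - 4412374) = (2876090 + (2 - 1750*√3 + 2*√147))/(-6230871) = (2876090 + (2 - 1750*√3 + 2*(7*√3)))*(-1/6230871) = (2876090 + (2 - 1750*√3 + 14*√3))*(-1/6230871) = (2876090 + (2 - 1736*√3))*(-1/6230871) = (2876092 - 1736*√3)*(-1/6230871) = -2876092/6230871 + 1736*√3/6230871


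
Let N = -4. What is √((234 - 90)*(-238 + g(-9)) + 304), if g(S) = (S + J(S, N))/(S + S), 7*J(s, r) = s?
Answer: 20*I*√4151/7 ≈ 184.08*I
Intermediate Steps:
J(s, r) = s/7
g(S) = 4/7 (g(S) = (S + S/7)/(S + S) = (8*S/7)/((2*S)) = (8*S/7)*(1/(2*S)) = 4/7)
√((234 - 90)*(-238 + g(-9)) + 304) = √((234 - 90)*(-238 + 4/7) + 304) = √(144*(-1662/7) + 304) = √(-239328/7 + 304) = √(-237200/7) = 20*I*√4151/7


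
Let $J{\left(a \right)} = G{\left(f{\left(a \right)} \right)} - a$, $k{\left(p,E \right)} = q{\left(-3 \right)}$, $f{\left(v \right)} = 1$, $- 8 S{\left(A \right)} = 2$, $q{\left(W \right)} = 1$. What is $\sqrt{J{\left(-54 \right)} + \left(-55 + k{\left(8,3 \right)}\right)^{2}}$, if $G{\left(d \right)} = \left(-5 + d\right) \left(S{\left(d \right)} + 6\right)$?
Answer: $\sqrt{2947} \approx 54.286$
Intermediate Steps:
$S{\left(A \right)} = - \frac{1}{4}$ ($S{\left(A \right)} = \left(- \frac{1}{8}\right) 2 = - \frac{1}{4}$)
$k{\left(p,E \right)} = 1$
$G{\left(d \right)} = - \frac{115}{4} + \frac{23 d}{4}$ ($G{\left(d \right)} = \left(-5 + d\right) \left(- \frac{1}{4} + 6\right) = \left(-5 + d\right) \frac{23}{4} = - \frac{115}{4} + \frac{23 d}{4}$)
$J{\left(a \right)} = -23 - a$ ($J{\left(a \right)} = \left(- \frac{115}{4} + \frac{23}{4} \cdot 1\right) - a = \left(- \frac{115}{4} + \frac{23}{4}\right) - a = -23 - a$)
$\sqrt{J{\left(-54 \right)} + \left(-55 + k{\left(8,3 \right)}\right)^{2}} = \sqrt{\left(-23 - -54\right) + \left(-55 + 1\right)^{2}} = \sqrt{\left(-23 + 54\right) + \left(-54\right)^{2}} = \sqrt{31 + 2916} = \sqrt{2947}$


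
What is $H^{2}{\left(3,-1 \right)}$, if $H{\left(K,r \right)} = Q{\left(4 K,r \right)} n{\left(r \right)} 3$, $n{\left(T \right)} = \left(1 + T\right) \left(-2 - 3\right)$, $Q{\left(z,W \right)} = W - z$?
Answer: $0$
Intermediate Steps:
$n{\left(T \right)} = -5 - 5 T$ ($n{\left(T \right)} = \left(1 + T\right) \left(-5\right) = -5 - 5 T$)
$H{\left(K,r \right)} = 3 \left(-5 - 5 r\right) \left(r - 4 K\right)$ ($H{\left(K,r \right)} = \left(r - 4 K\right) \left(-5 - 5 r\right) 3 = \left(-5 - 5 r\right) \left(r - 4 K\right) 3 = 3 \left(-5 - 5 r\right) \left(r - 4 K\right)$)
$H^{2}{\left(3,-1 \right)} = \left(15 \left(1 - 1\right) \left(\left(-1\right) \left(-1\right) + 4 \cdot 3\right)\right)^{2} = \left(15 \cdot 0 \left(1 + 12\right)\right)^{2} = \left(15 \cdot 0 \cdot 13\right)^{2} = 0^{2} = 0$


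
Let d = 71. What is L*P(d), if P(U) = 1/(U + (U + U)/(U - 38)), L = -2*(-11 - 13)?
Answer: 1584/2485 ≈ 0.63742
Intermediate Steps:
L = 48 (L = -2*(-24) = 48)
P(U) = 1/(U + 2*U/(-38 + U)) (P(U) = 1/(U + (2*U)/(-38 + U)) = 1/(U + 2*U/(-38 + U)))
L*P(d) = 48*((-38 + 71)/(71*(-36 + 71))) = 48*((1/71)*33/35) = 48*((1/71)*(1/35)*33) = 48*(33/2485) = 1584/2485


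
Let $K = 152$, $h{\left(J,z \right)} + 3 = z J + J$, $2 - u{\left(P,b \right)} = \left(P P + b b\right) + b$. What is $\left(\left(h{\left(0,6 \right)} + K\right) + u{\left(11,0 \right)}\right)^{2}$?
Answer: $900$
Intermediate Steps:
$u{\left(P,b \right)} = 2 - b - P^{2} - b^{2}$ ($u{\left(P,b \right)} = 2 - \left(\left(P P + b b\right) + b\right) = 2 - \left(\left(P^{2} + b^{2}\right) + b\right) = 2 - \left(b + P^{2} + b^{2}\right) = 2 - b - P^{2} - b^{2}$)
$h{\left(J,z \right)} = -3 + J + J z$ ($h{\left(J,z \right)} = -3 + \left(z J + J\right) = -3 + \left(J z + J\right) = -3 + \left(J + J z\right) = -3 + J + J z$)
$\left(\left(h{\left(0,6 \right)} + K\right) + u{\left(11,0 \right)}\right)^{2} = \left(\left(\left(-3 + 0 + 0 \cdot 6\right) + 152\right) - 119\right)^{2} = \left(\left(\left(-3 + 0 + 0\right) + 152\right) + \left(2 + 0 - 121 - 0\right)\right)^{2} = \left(\left(-3 + 152\right) + \left(2 + 0 - 121 + 0\right)\right)^{2} = \left(149 - 119\right)^{2} = 30^{2} = 900$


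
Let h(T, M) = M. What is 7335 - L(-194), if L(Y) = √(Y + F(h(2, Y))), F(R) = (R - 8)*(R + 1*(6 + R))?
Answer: 7335 - √76970 ≈ 7057.6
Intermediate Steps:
F(R) = (-8 + R)*(6 + 2*R) (F(R) = (-8 + R)*(R + (6 + R)) = (-8 + R)*(6 + 2*R))
L(Y) = √(-48 - 9*Y + 2*Y²) (L(Y) = √(Y + (-48 - 10*Y + 2*Y²)) = √(-48 - 9*Y + 2*Y²))
7335 - L(-194) = 7335 - √(-48 - 9*(-194) + 2*(-194)²) = 7335 - √(-48 + 1746 + 2*37636) = 7335 - √(-48 + 1746 + 75272) = 7335 - √76970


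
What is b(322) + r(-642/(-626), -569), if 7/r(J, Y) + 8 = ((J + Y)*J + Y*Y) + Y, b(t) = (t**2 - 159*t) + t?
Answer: 1668994052423383/31604947200 ≈ 52808.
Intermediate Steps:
b(t) = t**2 - 158*t
r(J, Y) = 7/(-8 + Y + Y**2 + J*(J + Y)) (r(J, Y) = 7/(-8 + (((J + Y)*J + Y*Y) + Y)) = 7/(-8 + ((J*(J + Y) + Y**2) + Y)) = 7/(-8 + ((Y**2 + J*(J + Y)) + Y)) = 7/(-8 + (Y + Y**2 + J*(J + Y))) = 7/(-8 + Y + Y**2 + J*(J + Y)))
b(322) + r(-642/(-626), -569) = 322*(-158 + 322) + 7/(-8 - 569 + (-642/(-626))**2 + (-569)**2 - 642/(-626)*(-569)) = 322*164 + 7/(-8 - 569 + (-642*(-1/626))**2 + 323761 - 642*(-1/626)*(-569)) = 52808 + 7/(-8 - 569 + (321/313)**2 + 323761 + (321/313)*(-569)) = 52808 + 7/(-8 - 569 + 103041/97969 + 323761 - 182649/313) = 52808 + 7/(31604947200/97969) = 52808 + 7*(97969/31604947200) = 52808 + 685783/31604947200 = 1668994052423383/31604947200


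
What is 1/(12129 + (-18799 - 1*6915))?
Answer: -1/13585 ≈ -7.3611e-5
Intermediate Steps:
1/(12129 + (-18799 - 1*6915)) = 1/(12129 + (-18799 - 6915)) = 1/(12129 - 25714) = 1/(-13585) = -1/13585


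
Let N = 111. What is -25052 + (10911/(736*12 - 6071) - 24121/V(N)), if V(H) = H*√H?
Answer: -69157661/2761 - 24121*√111/12321 ≈ -25069.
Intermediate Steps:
V(H) = H^(3/2)
-25052 + (10911/(736*12 - 6071) - 24121/V(N)) = -25052 + (10911/(736*12 - 6071) - 24121*√111/12321) = -25052 + (10911/(8832 - 6071) - 24121*√111/12321) = -25052 + (10911/2761 - 24121*√111/12321) = -69157661/2761 - 24121*√111/12321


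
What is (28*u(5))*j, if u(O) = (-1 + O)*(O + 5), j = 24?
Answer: 26880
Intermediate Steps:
u(O) = (-1 + O)*(5 + O)
(28*u(5))*j = (28*(-5 + 5² + 4*5))*24 = (28*(-5 + 25 + 20))*24 = (28*40)*24 = 1120*24 = 26880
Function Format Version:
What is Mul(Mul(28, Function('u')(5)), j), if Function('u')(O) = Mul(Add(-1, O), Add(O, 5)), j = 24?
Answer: 26880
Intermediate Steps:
Function('u')(O) = Mul(Add(-1, O), Add(5, O))
Mul(Mul(28, Function('u')(5)), j) = Mul(Mul(28, Add(-5, Pow(5, 2), Mul(4, 5))), 24) = Mul(Mul(28, Add(-5, 25, 20)), 24) = Mul(Mul(28, 40), 24) = Mul(1120, 24) = 26880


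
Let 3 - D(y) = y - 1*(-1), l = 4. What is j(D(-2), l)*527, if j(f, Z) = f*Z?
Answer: 8432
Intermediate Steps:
D(y) = 2 - y (D(y) = 3 - (y - 1*(-1)) = 3 - (y + 1) = 3 - (1 + y) = 3 + (-1 - y) = 2 - y)
j(f, Z) = Z*f
j(D(-2), l)*527 = (4*(2 - 1*(-2)))*527 = (4*(2 + 2))*527 = (4*4)*527 = 16*527 = 8432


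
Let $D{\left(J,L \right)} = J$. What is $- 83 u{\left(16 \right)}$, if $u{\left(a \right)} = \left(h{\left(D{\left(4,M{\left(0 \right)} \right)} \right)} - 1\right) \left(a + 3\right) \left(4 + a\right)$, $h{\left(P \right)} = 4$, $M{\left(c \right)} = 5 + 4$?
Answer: $-94620$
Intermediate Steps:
$M{\left(c \right)} = 9$
$u{\left(a \right)} = 3 \left(3 + a\right) \left(4 + a\right)$ ($u{\left(a \right)} = \left(4 - 1\right) \left(a + 3\right) \left(4 + a\right) = 3 \left(3 + a\right) \left(4 + a\right)$)
$- 83 u{\left(16 \right)} = - 83 \left(36 + 3 \cdot 16^{2} + 21 \cdot 16\right) = - 83 \left(36 + 3 \cdot 256 + 336\right) = - 83 \left(36 + 768 + 336\right) = \left(-83\right) 1140 = -94620$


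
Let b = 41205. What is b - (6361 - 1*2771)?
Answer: 37615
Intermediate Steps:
b - (6361 - 1*2771) = 41205 - (6361 - 1*2771) = 41205 - (6361 - 2771) = 41205 - 1*3590 = 41205 - 3590 = 37615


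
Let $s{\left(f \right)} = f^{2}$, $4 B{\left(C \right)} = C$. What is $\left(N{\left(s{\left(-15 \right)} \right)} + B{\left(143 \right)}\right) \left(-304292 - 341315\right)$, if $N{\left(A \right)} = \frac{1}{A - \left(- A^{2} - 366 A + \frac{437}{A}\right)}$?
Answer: $- \frac{2766844612389263}{119878252} \approx -2.308 \cdot 10^{7}$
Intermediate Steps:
$B{\left(C \right)} = \frac{C}{4}$
$N{\left(A \right)} = \frac{1}{A^{2} - \frac{437}{A} + 367 A}$ ($N{\left(A \right)} = \frac{1}{A + \left(A^{2} - \frac{437}{A} + 366 A\right)} = \frac{1}{A^{2} - \frac{437}{A} + 367 A}$)
$\left(N{\left(s{\left(-15 \right)} \right)} + B{\left(143 \right)}\right) \left(-304292 - 341315\right) = \left(\frac{\left(-15\right)^{2}}{-437 + \left(\left(-15\right)^{2}\right)^{3} + 367 \left(\left(-15\right)^{2}\right)^{2}} + \frac{1}{4} \cdot 143\right) \left(-304292 - 341315\right) = \left(\frac{225}{-437 + 225^{3} + 367 \cdot 225^{2}} + \frac{143}{4}\right) \left(-645607\right) = \left(\frac{225}{-437 + 11390625 + 367 \cdot 50625} + \frac{143}{4}\right) \left(-645607\right) = \left(\frac{225}{-437 + 11390625 + 18579375} + \frac{143}{4}\right) \left(-645607\right) = \left(\frac{225}{29969563} + \frac{143}{4}\right) \left(-645607\right) = \frac{4285648409}{119878252} \left(-645607\right) = - \frac{2766844612389263}{119878252}$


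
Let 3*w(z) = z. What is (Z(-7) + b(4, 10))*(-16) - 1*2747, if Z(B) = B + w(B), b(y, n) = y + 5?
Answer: -8225/3 ≈ -2741.7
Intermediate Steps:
b(y, n) = 5 + y
w(z) = z/3
Z(B) = 4*B/3 (Z(B) = B + B/3 = 4*B/3)
(Z(-7) + b(4, 10))*(-16) - 1*2747 = ((4/3)*(-7) + (5 + 4))*(-16) - 1*2747 = (-28/3 + 9)*(-16) - 2747 = -1/3*(-16) - 2747 = 16/3 - 2747 = -8225/3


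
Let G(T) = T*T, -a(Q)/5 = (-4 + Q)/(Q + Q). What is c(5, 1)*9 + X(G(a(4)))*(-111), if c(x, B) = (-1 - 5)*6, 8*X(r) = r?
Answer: -324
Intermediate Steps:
a(Q) = -5*(-4 + Q)/(2*Q) (a(Q) = -5*(-4 + Q)/(Q + Q) = -5*(-4 + Q)/(2*Q))
G(T) = T**2
X(r) = r/8
c(x, B) = -36 (c(x, B) = -6*6 = -36)
c(5, 1)*9 + X(G(a(4)))*(-111) = -36*9 + ((-5/2 + 10/4)**2/8)*(-111) = -324 + ((-5/2 + 10*(1/4))**2/8)*(-111) = -324 + ((-5/2 + 5/2)**2/8)*(-111) = -324 + ((1/8)*0**2)*(-111) = -324 + ((1/8)*0)*(-111) = -324 + 0*(-111) = -324 + 0 = -324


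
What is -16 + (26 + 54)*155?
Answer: 12384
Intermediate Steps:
-16 + (26 + 54)*155 = -16 + 80*155 = -16 + 12400 = 12384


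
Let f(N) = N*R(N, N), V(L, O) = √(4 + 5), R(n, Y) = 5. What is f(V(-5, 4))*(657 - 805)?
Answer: -2220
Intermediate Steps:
V(L, O) = 3 (V(L, O) = √9 = 3)
f(N) = 5*N (f(N) = N*5 = 5*N)
f(V(-5, 4))*(657 - 805) = (5*3)*(657 - 805) = 15*(-148) = -2220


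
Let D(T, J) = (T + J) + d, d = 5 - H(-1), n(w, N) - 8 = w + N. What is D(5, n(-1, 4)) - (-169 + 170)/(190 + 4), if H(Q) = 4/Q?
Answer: 4849/194 ≈ 24.995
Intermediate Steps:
n(w, N) = 8 + N + w (n(w, N) = 8 + (w + N) = 8 + (N + w) = 8 + N + w)
d = 9 (d = 5 - 4/(-1) = 5 - 4*(-1) = 5 - 1*(-4) = 5 + 4 = 9)
D(T, J) = 9 + J + T (D(T, J) = (T + J) + 9 = (J + T) + 9 = 9 + J + T)
D(5, n(-1, 4)) - (-169 + 170)/(190 + 4) = (9 + (8 + 4 - 1) + 5) - (-169 + 170)/(190 + 4) = (9 + 11 + 5) - 1/194 = 25 - 1/194 = 4849/194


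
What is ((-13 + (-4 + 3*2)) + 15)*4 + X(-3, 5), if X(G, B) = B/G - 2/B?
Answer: 209/15 ≈ 13.933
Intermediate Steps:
X(G, B) = -2/B + B/G
((-13 + (-4 + 3*2)) + 15)*4 + X(-3, 5) = ((-13 + (-4 + 3*2)) + 15)*4 + (-2/5 + 5/(-3)) = ((-13 + (-4 + 6)) + 15)*4 + (-2*⅕ + 5*(-⅓)) = ((-13 + 2) + 15)*4 + (-⅖ - 5/3) = (-11 + 15)*4 - 31/15 = 4*4 - 31/15 = 16 - 31/15 = 209/15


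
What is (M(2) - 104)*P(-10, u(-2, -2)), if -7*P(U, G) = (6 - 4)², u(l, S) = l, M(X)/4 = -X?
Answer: 64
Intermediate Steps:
M(X) = -4*X (M(X) = 4*(-X) = -4*X)
P(U, G) = -4/7 (P(U, G) = -(6 - 4)²/7 = -⅐*2² = -⅐*4 = -4/7)
(M(2) - 104)*P(-10, u(-2, -2)) = (-4*2 - 104)*(-4/7) = (-8 - 104)*(-4/7) = -112*(-4/7) = 64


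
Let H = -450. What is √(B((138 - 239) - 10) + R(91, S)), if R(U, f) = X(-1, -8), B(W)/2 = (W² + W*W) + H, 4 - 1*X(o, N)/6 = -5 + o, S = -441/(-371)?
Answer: 2*√12111 ≈ 220.10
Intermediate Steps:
S = 63/53 (S = -441*(-1/371) = 63/53 ≈ 1.1887)
X(o, N) = 54 - 6*o (X(o, N) = 24 - 6*(-5 + o) = 24 + (30 - 6*o) = 54 - 6*o)
B(W) = -900 + 4*W² (B(W) = 2*((W² + W*W) - 450) = 2*((W² + W²) - 450) = 2*(2*W² - 450) = 2*(-450 + 2*W²) = -900 + 4*W²)
R(U, f) = 60 (R(U, f) = 54 - 6*(-1) = 54 + 6 = 60)
√(B((138 - 239) - 10) + R(91, S)) = √((-900 + 4*((138 - 239) - 10)²) + 60) = √((-900 + 4*(-101 - 10)²) + 60) = √((-900 + 4*(-111)²) + 60) = √((-900 + 4*12321) + 60) = √((-900 + 49284) + 60) = √(48384 + 60) = √48444 = 2*√12111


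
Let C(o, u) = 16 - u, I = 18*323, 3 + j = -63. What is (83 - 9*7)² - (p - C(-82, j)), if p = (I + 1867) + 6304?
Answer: -13503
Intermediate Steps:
j = -66 (j = -3 - 63 = -66)
I = 5814
p = 13985 (p = (5814 + 1867) + 6304 = 7681 + 6304 = 13985)
(83 - 9*7)² - (p - C(-82, j)) = (83 - 9*7)² - (13985 - (16 - 1*(-66))) = (83 - 63)² - (13985 - (16 + 66)) = 20² - (13985 - 1*82) = 400 - (13985 - 82) = 400 - 1*13903 = 400 - 13903 = -13503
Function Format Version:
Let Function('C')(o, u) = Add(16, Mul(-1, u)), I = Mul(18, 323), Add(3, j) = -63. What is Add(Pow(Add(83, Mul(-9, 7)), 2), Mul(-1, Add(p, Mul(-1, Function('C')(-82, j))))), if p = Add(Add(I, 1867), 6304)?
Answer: -13503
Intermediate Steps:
j = -66 (j = Add(-3, -63) = -66)
I = 5814
p = 13985 (p = Add(Add(5814, 1867), 6304) = Add(7681, 6304) = 13985)
Add(Pow(Add(83, Mul(-9, 7)), 2), Mul(-1, Add(p, Mul(-1, Function('C')(-82, j))))) = Add(Pow(Add(83, Mul(-9, 7)), 2), Mul(-1, Add(13985, Mul(-1, Add(16, Mul(-1, -66)))))) = Add(Pow(Add(83, -63), 2), Mul(-1, Add(13985, Mul(-1, Add(16, 66))))) = Add(Pow(20, 2), Mul(-1, Add(13985, Mul(-1, 82)))) = Add(400, Mul(-1, Add(13985, -82))) = Add(400, Mul(-1, 13903)) = Add(400, -13903) = -13503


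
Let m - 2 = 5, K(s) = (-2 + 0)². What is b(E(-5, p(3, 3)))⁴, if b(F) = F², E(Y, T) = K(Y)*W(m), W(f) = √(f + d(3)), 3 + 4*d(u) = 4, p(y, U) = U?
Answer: 181063936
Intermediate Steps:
K(s) = 4 (K(s) = (-2)² = 4)
d(u) = ¼ (d(u) = -¾ + (¼)*4 = -¾ + 1 = ¼)
m = 7 (m = 2 + 5 = 7)
W(f) = √(¼ + f) (W(f) = √(f + ¼) = √(¼ + f))
E(Y, T) = 2*√29 (E(Y, T) = 4*(√(1 + 4*7)/2) = 4*(√(1 + 28)/2) = 4*(√29/2) = 2*√29)
b(E(-5, p(3, 3)))⁴ = ((2*√29)²)⁴ = 116⁴ = 181063936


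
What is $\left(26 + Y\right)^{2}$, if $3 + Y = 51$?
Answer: $5476$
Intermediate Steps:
$Y = 48$ ($Y = -3 + 51 = 48$)
$\left(26 + Y\right)^{2} = \left(26 + 48\right)^{2} = 74^{2} = 5476$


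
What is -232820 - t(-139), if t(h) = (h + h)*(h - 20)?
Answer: -277022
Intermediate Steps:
t(h) = 2*h*(-20 + h) (t(h) = (2*h)*(-20 + h) = 2*h*(-20 + h))
-232820 - t(-139) = -232820 - 2*(-139)*(-20 - 139) = -232820 - 2*(-139)*(-159) = -232820 - 1*44202 = -232820 - 44202 = -277022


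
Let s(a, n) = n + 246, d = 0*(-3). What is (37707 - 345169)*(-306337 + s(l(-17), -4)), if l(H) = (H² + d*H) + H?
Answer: 94112580890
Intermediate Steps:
d = 0
l(H) = H + H² (l(H) = (H² + 0*H) + H = (H² + 0) + H = H² + H = H + H²)
s(a, n) = 246 + n
(37707 - 345169)*(-306337 + s(l(-17), -4)) = (37707 - 345169)*(-306337 + (246 - 4)) = -307462*(-306337 + 242) = -307462*(-306095) = 94112580890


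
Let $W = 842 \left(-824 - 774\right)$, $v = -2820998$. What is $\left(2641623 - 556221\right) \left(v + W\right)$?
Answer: $-8688856628628$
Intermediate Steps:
$W = -1345516$ ($W = 842 \left(-1598\right) = -1345516$)
$\left(2641623 - 556221\right) \left(v + W\right) = \left(2641623 - 556221\right) \left(-2820998 - 1345516\right) = 2085402 \left(-4166514\right) = -8688856628628$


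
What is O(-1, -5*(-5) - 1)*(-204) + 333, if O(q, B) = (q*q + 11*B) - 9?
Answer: -51891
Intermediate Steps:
O(q, B) = -9 + q**2 + 11*B (O(q, B) = (q**2 + 11*B) - 9 = -9 + q**2 + 11*B)
O(-1, -5*(-5) - 1)*(-204) + 333 = (-9 + (-1)**2 + 11*(-5*(-5) - 1))*(-204) + 333 = (-9 + 1 + 11*(25 - 1))*(-204) + 333 = (-9 + 1 + 11*24)*(-204) + 333 = (-9 + 1 + 264)*(-204) + 333 = 256*(-204) + 333 = -52224 + 333 = -51891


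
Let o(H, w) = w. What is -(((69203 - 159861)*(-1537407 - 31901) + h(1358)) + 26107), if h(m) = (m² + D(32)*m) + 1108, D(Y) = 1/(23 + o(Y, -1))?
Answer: -1564994157152/11 ≈ -1.4227e+11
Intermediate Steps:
D(Y) = 1/22 (D(Y) = 1/(23 - 1) = 1/22)
h(m) = 1108 + m² + m/22 (h(m) = (m² + m/22) + 1108 = 1108 + m² + m/22)
-(((69203 - 159861)*(-1537407 - 31901) + h(1358)) + 26107) = -(((69203 - 159861)*(-1537407 - 31901) + (1108 + 1358² + (1/22)*1358)) + 26107) = -((-90658*(-1569308) + (1108 + 1844164 + 679/11)) + 26107) = -((142270324664 + 20298671/11) + 26107) = -(1564993869975/11 + 26107) = -1*1564994157152/11 = -1564994157152/11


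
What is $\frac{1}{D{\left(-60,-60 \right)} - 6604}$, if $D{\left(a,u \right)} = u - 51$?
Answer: $- \frac{1}{6715} \approx -0.00014892$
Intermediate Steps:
$D{\left(a,u \right)} = -51 + u$
$\frac{1}{D{\left(-60,-60 \right)} - 6604} = \frac{1}{\left(-51 - 60\right) - 6604} = \frac{1}{-111 - 6604} = \frac{1}{-6715} = - \frac{1}{6715}$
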